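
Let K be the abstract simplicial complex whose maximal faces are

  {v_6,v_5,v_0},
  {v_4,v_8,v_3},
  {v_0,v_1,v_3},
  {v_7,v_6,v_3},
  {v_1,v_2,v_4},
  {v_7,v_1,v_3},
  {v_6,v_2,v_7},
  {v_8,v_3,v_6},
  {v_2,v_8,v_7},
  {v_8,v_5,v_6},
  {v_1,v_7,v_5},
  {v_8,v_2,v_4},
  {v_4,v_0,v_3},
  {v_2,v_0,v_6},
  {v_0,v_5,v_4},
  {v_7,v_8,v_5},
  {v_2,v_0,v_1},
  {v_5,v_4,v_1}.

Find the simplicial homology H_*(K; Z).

H_0 = Z,  H_1 = Z ⊕ Z_2,  H_2 = 0.

We work with the vertex ordering v_0 < v_1 < v_2 < v_3 < v_4 < v_5 < v_6 < v_7 < v_8. The simplices of K, each written with vertices in increasing order, are:

  0-simplices (9): [v_0], [v_1], [v_2], [v_3], [v_4], [v_5], [v_6], [v_7], [v_8]
  1-simplices (27): (27 of them)
  2-simplices (18): (18 of them)

giving chain groups C_0 ≅ Z^9, C_1 ≅ Z^27, C_2 ≅ Z^18.

The boundary map ∂_1: C_1 → C_0 sends each edge [p,q] (with p < q) to q − p. For instance
  ∂[v_2,v_8] = [v_8] − [v_2].
The 9×27 boundary matrix has rank 8 and Smith normal form diag(1,1,1,1,1,1,1,1).

∂_2: C_2 → C_1 sends each 2-simplex [p,q,r] to [q,r] − [p,r] + [p,q]. For instance
  ∂[v_3,v_6,v_8] = [v_6,v_8] − [v_3,v_8] + [v_3,v_6],
  ∂[v_0,v_5,v_6] = [v_5,v_6] − [v_0,v_6] + [v_0,v_5].
The 27×18 boundary matrix has rank 18 and Smith normal form diag(1,1,1,1,1,1,1,1,1,1,1,1,1,1,1,1,1,2).

From H_k ≅ ker(∂_k) / im(∂_{k+1}) we obtain:

  H_0: rank C_0 − rank ∂_1 = 9 − 8 = 1, and the invariant factors of ∂_1 are all 1, so H_0 = Z.
  H_1: rank ker ∂_1 − rank ∂_2 = (27 − 8) − 18 = 1, and ∂_2 has invariant factor 2 > 1, so H_1 = Z ⊕ Z_2.
  H_2: rank ker ∂_2 − rank ∂_3 = (18 − 18) − 0 = 0, and there is no ∂_3, so H_2 = 0.

As a check, the Euler characteristic is 9 − 27 + 18 = 0, which agrees with 1 − 1 + 0 = 0.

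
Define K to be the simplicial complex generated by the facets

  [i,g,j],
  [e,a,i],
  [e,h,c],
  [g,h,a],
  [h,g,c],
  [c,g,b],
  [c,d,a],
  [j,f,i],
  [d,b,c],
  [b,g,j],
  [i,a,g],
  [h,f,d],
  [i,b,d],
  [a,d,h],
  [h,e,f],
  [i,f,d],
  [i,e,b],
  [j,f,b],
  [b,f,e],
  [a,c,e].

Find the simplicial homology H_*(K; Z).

Order the vertices as a < b < c < d < e < f < g < h < i < j. Listing each simplex with vertices in this order, K has dimension 2 with simplices:

  0-simplices (10): a, b, c, d, e, f, g, h, i, j
  1-simplices (30): ac, ad, ae, ag, ah, ai, bc, bd, be, bf, bg, bi, bj, cd, ce, cg, ch, df, dh, di, ef, eh, ei, fh, fi, fj, gh, gi, gj, ij
  2-simplices (20): acd, ace, adh, aei, agh, agi, bcd, bcg, bdi, bef, bei, bfj, bgj, ceh, cgh, dfh, dfi, efh, fij, gij

giving chain groups C_0 ≅ Z^10, C_1 ≅ Z^30, C_2 ≅ Z^20.

Boundary ∂_1: C_1 → C_0 maps an edge to its endpoints' difference, ∂[p,q] = q − p. For instance
  ∂cd = d − c.
The 10×30 boundary matrix has rank 9 and Smith normal form diag(1,1,1,1,1,1,1,1,1).

Boundary ∂_2: C_2 → C_1 maps a triangle to the signed sum of its edges. For instance
  ∂bfj = fj − bj + bf,
  ∂acd = cd − ad + ac.
The 30×20 boundary matrix has rank 20 and Smith normal form diag(1,1,1,1,1,1,1,1,1,1,1,1,1,1,1,1,1,1,1,2).

From H_k ≅ ker(∂_k) / im(∂_{k+1}) we obtain:

  H_0: rank C_0 − rank ∂_1 = 10 − 9 = 1, and the invariant factors of ∂_1 are all 1, so H_0 ≅ Z.
  H_1: rank ker ∂_1 − rank ∂_2 = (30 − 9) − 20 = 1, and ∂_2 has invariant factor 2 > 1, so H_1 ≅ Z ⊕ Z/2.
  H_2: rank ker ∂_2 − rank ∂_3 = (20 − 20) − 0 = 0, and there is no ∂_3, so H_2 ≅ 0.

(K is a triangulation of the Klein bottle.)

H_0 = Z,  H_1 = Z ⊕ Z/2,  H_2 = 0.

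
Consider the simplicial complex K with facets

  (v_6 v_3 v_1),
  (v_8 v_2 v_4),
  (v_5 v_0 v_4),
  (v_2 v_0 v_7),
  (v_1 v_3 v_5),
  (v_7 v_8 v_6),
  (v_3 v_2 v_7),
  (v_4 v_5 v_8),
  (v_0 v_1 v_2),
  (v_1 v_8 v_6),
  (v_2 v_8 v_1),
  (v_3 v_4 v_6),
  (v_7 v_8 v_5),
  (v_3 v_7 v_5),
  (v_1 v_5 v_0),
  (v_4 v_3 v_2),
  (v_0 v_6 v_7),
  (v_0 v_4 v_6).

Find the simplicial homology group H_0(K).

K has 9 vertices, 27 edges, 18 triangles.
rank ∂_0 = 0, rank ∂_1 = 8 ⇒ b_0 = 9 − 0 − 8 = 1; all invariant factors of ∂_1 are 1 so no torsion. So H_0 = Z.

H_0 = Z.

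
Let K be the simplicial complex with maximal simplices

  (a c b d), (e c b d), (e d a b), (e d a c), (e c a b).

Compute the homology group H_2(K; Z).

Order the vertices as a < b < c < d < e. Listing each simplex with vertices in this order, K has dimension 3 with simplices:

  0-simplices (5): a, b, c, d, e
  1-simplices (10): ab, ac, ad, ae, bc, bd, be, cd, ce, de
  2-simplices (10): abc, abd, abe, acd, ace, ade, bcd, bce, bde, cde
  3-simplices (5): abcd, abce, abde, acde, bcde

Hence C_0 ≅ Z^5, C_1 ≅ Z^10, C_2 ≅ Z^10, C_3 ≅ Z^5.

∂_1: C_1 → C_0 maps an edge to its endpoints' difference, ∂[p,q] = q − p. For instance
  ∂bc = c − b.
As a 5×10 matrix over Z this has rank 4, with invariant factors (1,1,1,1).

The boundary map ∂_2: C_2 → C_1 acts by ∂[p,q,r] = [q,r] − [p,r] + [p,q]. For instance
  ∂ace = ce − ae + ac,
  ∂ade = de − ae + ad.
The 10×10 boundary matrix has rank 6 and Smith normal form diag(1,1,1,1,1,1).

The boundary map ∂_3: C_3 → C_2 sends each 3-simplex σ to the alternating sum Σ_i (−1)^i (σ with its i-th vertex removed). For instance
  ∂abde = bde − ade + abe − abd,
  ∂acde = cde − ade + ace − acd.
The 10×5 boundary matrix has rank 4 and Smith normal form diag(1,1,1,1).

Now H_k = ker ∂_k / im ∂_{k+1}, so:

  H_2: rank ker ∂_2 − rank ∂_3 = (10 − 6) − 4 = 0, and the invariant factors of ∂_3 are all 1, so H_2 ≅ 0.

(K is a triangulation of the 3-sphere S^3.)

H_2 = 0.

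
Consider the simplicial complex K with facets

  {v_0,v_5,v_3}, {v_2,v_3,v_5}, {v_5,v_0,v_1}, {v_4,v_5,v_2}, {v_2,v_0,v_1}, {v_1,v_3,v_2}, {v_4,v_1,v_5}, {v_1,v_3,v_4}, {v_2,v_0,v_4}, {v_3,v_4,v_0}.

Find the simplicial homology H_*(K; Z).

Fix the vertex order v_0 < v_1 < v_2 < v_3 < v_4 < v_5 and write every simplex with vertices in increasing order. Then dim K = 2 and the simplices of K are:

  0-simplices (6): [v_0], [v_1], [v_2], [v_3], [v_4], [v_5]
  1-simplices (15): (15 of them)
  2-simplices (10): [v_0,v_1,v_2], [v_0,v_1,v_5], [v_0,v_2,v_4], [v_0,v_3,v_4], [v_0,v_3,v_5], [v_1,v_2,v_3], [v_1,v_3,v_4], [v_1,v_4,v_5], [v_2,v_3,v_5], [v_2,v_4,v_5]

so the chain groups are C_0 ≅ Z^6, C_1 ≅ Z^15, C_2 ≅ Z^10.

The boundary map ∂_1: C_1 → C_0 sends each edge [p,q] (with p < q) to q − p.
As a 6×15 matrix over Z this has rank 5, with invariant factors (1,1,1,1,1).

∂_2: C_2 → C_1 sends each 2-simplex [p,q,r] to [q,r] − [p,r] + [p,q]. For instance
  ∂[v_2,v_3,v_5] = [v_3,v_5] − [v_2,v_5] + [v_2,v_3],
  ∂[v_1,v_2,v_3] = [v_2,v_3] − [v_1,v_3] + [v_1,v_2].
The resulting 15×10 matrix has rank 10, and its Smith normal form has invariant factors (1,1,1,1,1,1,1,1,1,2).

Computing H_k = (kernel of ∂_k) / (image of ∂_{k+1}):

  H_0: rank C_0 − rank ∂_1 = 6 − 5 = 1, and the invariant factors of ∂_1 are all 1, so H_0 ≅ Z.
  H_1: rank ker ∂_1 − rank ∂_2 = (15 − 5) − 10 = 0, and ∂_2 has invariant factor 2 > 1, so H_1 ≅ Z_2.
  H_2: rank ker ∂_2 − rank ∂_3 = (10 − 10) − 0 = 0, and there is no ∂_3, so H_2 ≅ 0.

(K is a triangulation of the real projective plane RP^2.)

H_0 = Z,  H_1 = Z_2,  H_2 = 0.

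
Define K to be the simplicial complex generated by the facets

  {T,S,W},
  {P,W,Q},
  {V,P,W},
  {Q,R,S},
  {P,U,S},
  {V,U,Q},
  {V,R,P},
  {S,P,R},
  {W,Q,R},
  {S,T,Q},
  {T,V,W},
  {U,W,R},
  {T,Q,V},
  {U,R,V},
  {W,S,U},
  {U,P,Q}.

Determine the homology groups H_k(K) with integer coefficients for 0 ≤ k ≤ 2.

Take the total order P < Q < R < S < T < U < V < W on the vertex set. Then K (dimension 2) consists of the simplices:

  0-simplices (8): P, Q, R, S, T, U, V, W
  1-simplices (24): PQ, PR, PS, PU, PV, PW, QR, QS, QT, QU, QV, QW, RS, RU, RV, RW, ST, SU, SW, TV, TW, UV, UW, VW
  2-simplices (16): PQU, PQW, PRS, PRV, PSU, PVW, QRS, QRW, QST, QTV, QUV, RUV, RUW, STW, SUW, TVW

so the chain groups are C_0 ≅ Z^8, C_1 ≅ Z^24, C_2 ≅ Z^16.

Boundary ∂_1: C_1 → C_0 sends each edge [p,q] (with p < q) to q − p. For instance
  ∂PW = W − P.
The 8×24 boundary matrix has rank 7 and Smith normal form diag(1,1,1,1,1,1,1).

The boundary map ∂_2: C_2 → C_1 sends each 2-simplex [p,q,r] to [q,r] − [p,r] + [p,q]. For instance
  ∂QST = ST − QT + QS,
  ∂QRW = RW − QW + QR.
This gives a 24×16 integer matrix of rank 15; reducing to Smith normal form yields diagonal entries (1,1,1,1,1,1,1,1,1,1,1,1,1,1,1).

Reading off H_k = ker ∂_k / im ∂_{k+1}:

  H_0: rank C_0 − rank ∂_1 = 8 − 7 = 1, and the invariant factors of ∂_1 are all 1, so H_0 ≅ Z.
  H_1: rank ker ∂_1 − rank ∂_2 = (24 − 7) − 15 = 2, and the invariant factors of ∂_2 are all 1, so H_1 ≅ Z^2.
  H_2: rank ker ∂_2 − rank ∂_3 = (16 − 15) − 0 = 1, and there is no ∂_3, so H_2 ≅ Z.

As a check, the Euler characteristic is 8 − 24 + 16 = 0, which agrees with 1 − 2 + 1 = 0.

H_0 ≅ Z,  H_1 ≅ Z^2,  H_2 ≅ Z.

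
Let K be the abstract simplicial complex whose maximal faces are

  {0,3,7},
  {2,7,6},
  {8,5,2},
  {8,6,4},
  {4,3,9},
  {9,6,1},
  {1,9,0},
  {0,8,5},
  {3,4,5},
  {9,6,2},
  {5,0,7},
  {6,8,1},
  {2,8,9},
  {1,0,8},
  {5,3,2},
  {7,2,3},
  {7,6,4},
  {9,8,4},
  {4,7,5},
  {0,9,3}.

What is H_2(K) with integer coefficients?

H_2 = 0.

K has 10 vertices, 30 edges, 20 triangles.
rank ∂_2 = 20, rank ∂_3 = 0 ⇒ b_2 = 20 − 20 − 0 = 0. So H_2 = 0.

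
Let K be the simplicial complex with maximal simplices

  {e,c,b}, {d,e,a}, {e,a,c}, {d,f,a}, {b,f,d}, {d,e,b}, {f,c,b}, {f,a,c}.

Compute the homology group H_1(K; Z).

H_1 = 0.

Take the total order a < b < c < d < e < f on the vertex set. Then K (dimension 2) consists of the simplices:

  0-simplices (6): a, b, c, d, e, f
  1-simplices (12): ac, ad, ae, af, bc, bd, be, bf, ce, cf, de, df
  2-simplices (8): ace, acf, ade, adf, bce, bcf, bde, bdf

so the chain groups are C_0 ≅ Z^6, C_1 ≅ Z^12, C_2 ≅ Z^8.

The boundary map ∂_1: C_1 → C_0 sends each edge [p,q] (with p < q) to q − p. For instance
  ∂bf = f − b.
The resulting 6×12 matrix has rank 5, and its Smith normal form has invariant factors (1,1,1,1,1).

Boundary ∂_2: C_2 → C_1 maps a triangle to the signed sum of its edges. For instance
  ∂bce = ce − be + bc,
  ∂adf = df − af + ad.
This gives a 12×8 integer matrix of rank 7; reducing to Smith normal form yields diagonal entries (1,1,1,1,1,1,1).

Computing H_k = (kernel of ∂_k) / (image of ∂_{k+1}):

  H_1: rank ker ∂_1 − rank ∂_2 = (12 − 5) − 7 = 0, and the invariant factors of ∂_2 are all 1, so H_1 = 0.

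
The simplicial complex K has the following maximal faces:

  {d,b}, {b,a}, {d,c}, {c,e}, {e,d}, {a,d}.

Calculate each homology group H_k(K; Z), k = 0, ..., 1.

Fix the vertex order a < b < c < d < e and write every simplex with vertices in increasing order. Then dim K = 1 and the simplices of K are:

  0-simplices (5): a, b, c, d, e
  1-simplices (6): ab, ad, bd, cd, ce, de

so the chain groups are C_0 ≅ Z^5, C_1 ≅ Z^6.

∂_1: C_1 → C_0 sends each edge [p,q] (with p < q) to q − p.
The resulting 5×6 matrix has rank 4, and its Smith normal form has invariant factors (1,1,1,1).

Reading off H_k = ker ∂_k / im ∂_{k+1}:

  H_0: rank C_0 − rank ∂_1 = 5 − 4 = 1, and the invariant factors of ∂_1 are all 1, so H_0 ≅ Z.
  H_1: rank ker ∂_1 − rank ∂_2 = (6 − 4) − 0 = 2, and there is no ∂_2, so H_1 ≅ Z^2.

H_0 = Z,  H_1 = Z^2.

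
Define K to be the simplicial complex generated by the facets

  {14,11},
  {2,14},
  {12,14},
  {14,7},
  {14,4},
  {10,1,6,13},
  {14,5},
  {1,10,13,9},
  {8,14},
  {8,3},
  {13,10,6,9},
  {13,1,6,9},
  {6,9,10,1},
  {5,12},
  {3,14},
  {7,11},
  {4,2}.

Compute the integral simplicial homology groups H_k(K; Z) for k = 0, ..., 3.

We work with the vertex ordering 1 < 2 < 3 < 4 < 5 < 6 < 7 < 8 < 9 < 10 < 11 < 12 < 13 < 14. The simplices of K, each written with vertices in increasing order, are:

  0-simplices (14): [1], [2], [3], [4], [5], [6], [7], [8], [9], [10], [11], [12], [13], [14]
  1-simplices (22): (22 of them)
  2-simplices (10): [1,6,9], [1,6,10], [1,6,13], [1,9,10], [1,9,13], [1,10,13], [6,9,10], [6,9,13], [6,10,13], [9,10,13]
  3-simplices (5): [1,6,9,10], [1,6,9,13], [1,6,10,13], [1,9,10,13], [6,9,10,13]

giving chain groups C_0 ≅ Z^14, C_1 ≅ Z^22, C_2 ≅ Z^10, C_3 ≅ Z^5.

The boundary map ∂_1: C_1 → C_0 sends each edge [p,q] (with p < q) to q − p.
The 14×22 boundary matrix has rank 12 and Smith normal form diag(1,1,1,1,1,1,1,1,1,1,1,1).

∂_2: C_2 → C_1 sends each 2-simplex [p,q,r] to [q,r] − [p,r] + [p,q]. For instance
  ∂[6,9,13] = [9,13] − [6,13] + [6,9],
  ∂[6,9,10] = [9,10] − [6,10] + [6,9].
The 22×10 boundary matrix has rank 6 and Smith normal form diag(1,1,1,1,1,1).

The boundary map ∂_3: C_3 → C_2 sends each 3-simplex σ to the alternating sum Σ_i (−1)^i (σ with its i-th vertex removed). For instance
  ∂[1,6,9,13] = [6,9,13] − [1,9,13] + [1,6,13] − [1,6,9],
  ∂[1,6,10,13] = [6,10,13] − [1,10,13] + [1,6,13] − [1,6,10].
This gives a 10×5 integer matrix of rank 4; reducing to Smith normal form yields diagonal entries (1,1,1,1).

From H_k ≅ ker(∂_k) / im(∂_{k+1}) we obtain:

  H_0: rank C_0 − rank ∂_1 = 14 − 12 = 2, and the invariant factors of ∂_1 are all 1, so H_0 = Z^2.
  H_1: rank ker ∂_1 − rank ∂_2 = (22 − 12) − 6 = 4, and the invariant factors of ∂_2 are all 1, so H_1 = Z^4.
  H_2: rank ker ∂_2 − rank ∂_3 = (10 − 6) − 4 = 0, and the invariant factors of ∂_3 are all 1, so H_2 = 0.
  H_3: rank ker ∂_3 − rank ∂_4 = (5 − 4) − 0 = 1, and there is no ∂_4, so H_3 = Z.

As a check, the Euler characteristic is 14 − 22 + 10 − 5 = -3, which agrees with 2 − 4 + 0 − 1 = -3.
(K is a triangulation of the disjoint union of the 3-sphere S^3 and a wedge of 4 circles.)

H_0 = Z^2,  H_1 = Z^4,  H_2 = 0,  H_3 = Z.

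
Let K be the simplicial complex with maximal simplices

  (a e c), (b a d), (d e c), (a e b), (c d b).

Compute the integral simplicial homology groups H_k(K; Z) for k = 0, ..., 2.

H_0 ≅ Z,  H_1 ≅ Z,  H_2 = 0.

Fix the vertex order a < b < c < d < e and write every simplex with vertices in increasing order. Then dim K = 2 and the simplices of K are:

  0-simplices (5): a, b, c, d, e
  1-simplices (10): ab, ac, ad, ae, bc, bd, be, cd, ce, de
  2-simplices (5): abd, abe, ace, bcd, cde

so the chain groups are C_0 ≅ Z^5, C_1 ≅ Z^10, C_2 ≅ Z^5.

Boundary ∂_1: C_1 → C_0 is given by ∂[p,q] = [q] − [p].
The resulting 5×10 matrix has rank 4, and its Smith normal form has invariant factors (1,1,1,1).

∂_2: C_2 → C_1 acts by ∂[p,q,r] = [q,r] − [p,r] + [p,q]. For instance
  ∂abe = be − ae + ab,
  ∂cde = de − ce + cd.
The resulting 10×5 matrix has rank 5, and its Smith normal form has invariant factors (1,1,1,1,1).

From H_k ≅ ker(∂_k) / im(∂_{k+1}) we obtain:

  H_0: rank C_0 − rank ∂_1 = 5 − 4 = 1, and the invariant factors of ∂_1 are all 1, so H_0 ≅ Z.
  H_1: rank ker ∂_1 − rank ∂_2 = (10 − 4) − 5 = 1, and the invariant factors of ∂_2 are all 1, so H_1 ≅ Z.
  H_2: rank ker ∂_2 − rank ∂_3 = (5 − 5) − 0 = 0, and there is no ∂_3, so H_2 ≅ 0.

As a check, the Euler characteristic is 5 − 10 + 5 = 0, which agrees with 1 − 1 + 0 = 0.
(K is a triangulation of the Möbius band.)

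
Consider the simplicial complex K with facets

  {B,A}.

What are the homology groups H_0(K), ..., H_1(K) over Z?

H_0 ≅ Z,  H_1 = 0.

We work with the vertex ordering A < B. The simplices of K, each written with vertices in increasing order, are:

  0-simplices (2): A, B
  1-simplices (1): AB

Hence C_0 ≅ Z^2, C_1 ≅ Z^1.

The boundary map ∂_1: C_1 → C_0 sends each edge [p,q] (with p < q) to q − p. For instance
  ∂AB = B − A.
As a 2×1 matrix over Z this has rank 1, with invariant factors (1).

From H_k ≅ ker(∂_k) / im(∂_{k+1}) we obtain:

  H_0: rank C_0 − rank ∂_1 = 2 − 1 = 1, and the invariant factors of ∂_1 are all 1, so H_0 ≅ Z.
  H_1: rank ker ∂_1 − rank ∂_2 = (1 − 1) − 0 = 0, and there is no ∂_2, so H_1 ≅ 0.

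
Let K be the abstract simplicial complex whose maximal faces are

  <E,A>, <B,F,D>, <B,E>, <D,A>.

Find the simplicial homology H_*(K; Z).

H_0 ≅ Z,  H_1 ≅ Z,  H_2 = 0.

K has 5 vertices, 6 edges, 1 triangle.
rank ∂_0 = 0, rank ∂_1 = 4 ⇒ b_0 = 5 − 0 − 4 = 1; all invariant factors of ∂_1 are 1 so no torsion. So H_0 = Z.
rank ∂_1 = 4, rank ∂_2 = 1 ⇒ b_1 = 6 − 4 − 1 = 1; all invariant factors of ∂_2 are 1 so no torsion. So H_1 = Z.
rank ∂_2 = 1, rank ∂_3 = 0 ⇒ b_2 = 1 − 1 − 0 = 0. So H_2 = 0.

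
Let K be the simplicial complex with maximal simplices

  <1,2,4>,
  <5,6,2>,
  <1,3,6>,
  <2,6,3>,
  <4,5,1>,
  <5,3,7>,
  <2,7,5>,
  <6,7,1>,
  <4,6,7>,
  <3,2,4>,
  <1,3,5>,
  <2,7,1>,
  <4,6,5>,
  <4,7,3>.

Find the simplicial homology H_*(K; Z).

H_0 ≅ Z,  H_1 ≅ Z^2,  H_2 ≅ Z.

K has 7 vertices, 21 edges, 14 triangles.
rank ∂_0 = 0, rank ∂_1 = 6 ⇒ b_0 = 7 − 0 − 6 = 1; all invariant factors of ∂_1 are 1 so no torsion. So H_0 = Z.
rank ∂_1 = 6, rank ∂_2 = 13 ⇒ b_1 = 21 − 6 − 13 = 2; all invariant factors of ∂_2 are 1 so no torsion. So H_1 = Z^2.
rank ∂_2 = 13, rank ∂_3 = 0 ⇒ b_2 = 14 − 13 − 0 = 1. So H_2 = Z.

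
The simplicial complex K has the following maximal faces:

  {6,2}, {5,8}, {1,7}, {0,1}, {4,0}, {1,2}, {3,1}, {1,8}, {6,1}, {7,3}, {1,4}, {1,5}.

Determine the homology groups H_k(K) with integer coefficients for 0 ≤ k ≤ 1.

H_0 ≅ Z,  H_1 ≅ Z^4.

K has 9 vertices, 12 edges.
rank ∂_0 = 0, rank ∂_1 = 8 ⇒ b_0 = 9 − 0 − 8 = 1; all invariant factors of ∂_1 are 1 so no torsion. So H_0 = Z.
rank ∂_1 = 8, rank ∂_2 = 0 ⇒ b_1 = 12 − 8 − 0 = 4. So H_1 = Z^4.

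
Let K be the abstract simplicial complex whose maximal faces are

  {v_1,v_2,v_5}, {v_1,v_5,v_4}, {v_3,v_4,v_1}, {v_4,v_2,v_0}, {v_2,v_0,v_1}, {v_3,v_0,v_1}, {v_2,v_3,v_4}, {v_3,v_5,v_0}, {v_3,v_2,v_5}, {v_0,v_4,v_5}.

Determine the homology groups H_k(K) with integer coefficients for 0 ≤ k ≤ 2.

Take the total order v_0 < v_1 < v_2 < v_3 < v_4 < v_5 on the vertex set. Then K (dimension 2) consists of the simplices:

  0-simplices (6): [v_0], [v_1], [v_2], [v_3], [v_4], [v_5]
  1-simplices (15): (15 of them)
  2-simplices (10): [v_0,v_1,v_2], [v_0,v_1,v_3], [v_0,v_2,v_4], [v_0,v_3,v_5], [v_0,v_4,v_5], [v_1,v_2,v_5], [v_1,v_3,v_4], [v_1,v_4,v_5], [v_2,v_3,v_4], [v_2,v_3,v_5]

Hence C_0 ≅ Z^6, C_1 ≅ Z^15, C_2 ≅ Z^10.

∂_1: C_1 → C_0 sends each edge [p,q] (with p < q) to q − p. For instance
  ∂[v_1,v_4] = [v_4] − [v_1].
This gives a 6×15 integer matrix of rank 5; reducing to Smith normal form yields diagonal entries (1,1,1,1,1).

Boundary ∂_2: C_2 → C_1 acts by ∂[p,q,r] = [q,r] − [p,r] + [p,q]. For instance
  ∂[v_0,v_1,v_3] = [v_1,v_3] − [v_0,v_3] + [v_0,v_1],
  ∂[v_2,v_3,v_4] = [v_3,v_4] − [v_2,v_4] + [v_2,v_3].
This gives a 15×10 integer matrix of rank 10; reducing to Smith normal form yields diagonal entries (1,1,1,1,1,1,1,1,1,2).

From H_k ≅ ker(∂_k) / im(∂_{k+1}) we obtain:

  H_0: rank C_0 − rank ∂_1 = 6 − 5 = 1, and the invariant factors of ∂_1 are all 1, so H_0 = Z.
  H_1: rank ker ∂_1 − rank ∂_2 = (15 − 5) − 10 = 0, and ∂_2 has invariant factor 2 > 1, so H_1 = Z/2.
  H_2: rank ker ∂_2 − rank ∂_3 = (10 − 10) − 0 = 0, and there is no ∂_3, so H_2 = 0.

H_0 ≅ Z,  H_1 ≅ Z/2,  H_2 = 0.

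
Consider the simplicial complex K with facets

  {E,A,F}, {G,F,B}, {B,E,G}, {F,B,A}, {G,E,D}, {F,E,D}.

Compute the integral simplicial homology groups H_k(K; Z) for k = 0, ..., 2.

H_0 = Z,  H_1 = Z,  H_2 = 0.

Take the total order A < B < D < E < F < G on the vertex set. Then K (dimension 2) consists of the simplices:

  0-simplices (6): A, B, D, E, F, G
  1-simplices (12): AB, AE, AF, BE, BF, BG, DE, DF, DG, EF, EG, FG
  2-simplices (6): ABF, AEF, BEG, BFG, DEF, DEG

so the chain groups are C_0 ≅ Z^6, C_1 ≅ Z^12, C_2 ≅ Z^6.

Boundary ∂_1: C_1 → C_0 maps an edge to its endpoints' difference, ∂[p,q] = q − p. For instance
  ∂BF = F − B.
The resulting 6×12 matrix has rank 5, and its Smith normal form has invariant factors (1,1,1,1,1).

Boundary ∂_2: C_2 → C_1 sends each 2-simplex [p,q,r] to [q,r] − [p,r] + [p,q]. For instance
  ∂DEG = EG − DG + DE,
  ∂AEF = EF − AF + AE.
The resulting 12×6 matrix has rank 6, and its Smith normal form has invariant factors (1,1,1,1,1,1).

Reading off H_k = ker ∂_k / im ∂_{k+1}:

  H_0: rank C_0 − rank ∂_1 = 6 − 5 = 1, and the invariant factors of ∂_1 are all 1, so H_0 ≅ Z.
  H_1: rank ker ∂_1 − rank ∂_2 = (12 − 5) − 6 = 1, and the invariant factors of ∂_2 are all 1, so H_1 ≅ Z.
  H_2: rank ker ∂_2 − rank ∂_3 = (6 − 6) − 0 = 0, and there is no ∂_3, so H_2 ≅ 0.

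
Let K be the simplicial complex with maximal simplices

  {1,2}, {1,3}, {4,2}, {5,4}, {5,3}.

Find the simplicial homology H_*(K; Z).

H_0 = Z,  H_1 = Z.

K has 5 vertices, 5 edges.
rank ∂_0 = 0, rank ∂_1 = 4 ⇒ b_0 = 5 − 0 − 4 = 1; all invariant factors of ∂_1 are 1 so no torsion. So H_0 ≅ Z.
rank ∂_1 = 4, rank ∂_2 = 0 ⇒ b_1 = 5 − 4 − 0 = 1. So H_1 ≅ Z.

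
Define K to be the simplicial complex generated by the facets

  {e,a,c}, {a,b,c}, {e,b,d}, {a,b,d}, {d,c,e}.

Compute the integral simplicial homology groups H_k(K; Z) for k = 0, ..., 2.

We work with the vertex ordering a < b < c < d < e. The simplices of K, each written with vertices in increasing order, are:

  0-simplices (5): a, b, c, d, e
  1-simplices (10): ab, ac, ad, ae, bc, bd, be, cd, ce, de
  2-simplices (5): abc, abd, ace, bde, cde

so the chain groups are C_0 ≅ Z^5, C_1 ≅ Z^10, C_2 ≅ Z^5.

Boundary ∂_1: C_1 → C_0 is given by ∂[p,q] = [q] − [p]. For instance
  ∂bd = d − b.
As a 5×10 matrix over Z this has rank 4, with invariant factors (1,1,1,1).

Boundary ∂_2: C_2 → C_1 sends each 2-simplex [p,q,r] to [q,r] − [p,r] + [p,q]. For instance
  ∂abd = bd − ad + ab,
  ∂bde = de − be + bd.
This gives a 10×5 integer matrix of rank 5; reducing to Smith normal form yields diagonal entries (1,1,1,1,1).

Now H_k = ker ∂_k / im ∂_{k+1}, so:

  H_0: rank C_0 − rank ∂_1 = 5 − 4 = 1, and the invariant factors of ∂_1 are all 1, so H_0 ≅ Z.
  H_1: rank ker ∂_1 − rank ∂_2 = (10 − 4) − 5 = 1, and the invariant factors of ∂_2 are all 1, so H_1 ≅ Z.
  H_2: rank ker ∂_2 − rank ∂_3 = (5 − 5) − 0 = 0, and there is no ∂_3, so H_2 ≅ 0.

H_0 = Z,  H_1 = Z,  H_2 = 0.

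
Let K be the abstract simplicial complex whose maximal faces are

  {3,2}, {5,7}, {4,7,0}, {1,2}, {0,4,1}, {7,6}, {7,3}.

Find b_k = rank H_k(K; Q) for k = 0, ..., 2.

b_0 = 1, b_1 = 1, b_2 = 0.

Take the total order 0 < 1 < 2 < 3 < 4 < 5 < 6 < 7 on the vertex set. Then K (dimension 2) consists of the simplices:

  0-simplices (8): [0], [1], [2], [3], [4], [5], [6], [7]
  1-simplices (10): [0,1], [0,4], [0,7], [1,2], [1,4], [2,3], [3,7], [4,7], [5,7], [6,7]
  2-simplices (2): [0,1,4], [0,4,7]

giving chain groups C_0 ≅ Z^8, C_1 ≅ Z^10, C_2 ≅ Z^2.

Boundary ∂_1: C_1 → C_0 sends each edge [p,q] (with p < q) to q − p.
As a 8×10 matrix over Z this has rank 7, with invariant factors (1,1,1,1,1,1,1).

Boundary ∂_2: C_2 → C_1 acts by ∂[p,q,r] = [q,r] − [p,r] + [p,q]. For instance
  ∂[0,1,4] = [1,4] − [0,4] + [0,1],
  ∂[0,4,7] = [4,7] − [0,7] + [0,4].
The 10×2 boundary matrix has rank 2 and Smith normal form diag(1,1).

From H_k ≅ ker(∂_k) / im(∂_{k+1}) we obtain:

  H_0: rank C_0 − rank ∂_1 = 8 − 7 = 1, and the invariant factors of ∂_1 are all 1, so H_0 ≅ Z.
  H_1: rank ker ∂_1 − rank ∂_2 = (10 − 7) − 2 = 1, and the invariant factors of ∂_2 are all 1, so H_1 ≅ Z.
  H_2: rank ker ∂_2 − rank ∂_3 = (2 − 2) − 0 = 0, and there is no ∂_3, so H_2 ≅ 0.

As a check, the Euler characteristic is 8 − 10 + 2 = 0, which agrees with 1 − 1 + 0 = 0.

Hence the Betti numbers are b_0 = 1, b_1 = 1, b_2 = 0.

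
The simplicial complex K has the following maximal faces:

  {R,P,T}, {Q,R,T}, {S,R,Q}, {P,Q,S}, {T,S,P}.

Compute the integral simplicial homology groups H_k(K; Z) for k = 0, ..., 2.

Order the vertices as P < Q < R < S < T. Listing each simplex with vertices in this order, K has dimension 2 with simplices:

  0-simplices (5): P, Q, R, S, T
  1-simplices (10): PQ, PR, PS, PT, QR, QS, QT, RS, RT, ST
  2-simplices (5): PQS, PRT, PST, QRS, QRT

so the chain groups are C_0 ≅ Z^5, C_1 ≅ Z^10, C_2 ≅ Z^5.

∂_1: C_1 → C_0 sends each edge [p,q] (with p < q) to q − p.
The 5×10 boundary matrix has rank 4 and Smith normal form diag(1,1,1,1).

Boundary ∂_2: C_2 → C_1 acts by ∂[p,q,r] = [q,r] − [p,r] + [p,q]. For instance
  ∂QRS = RS − QS + QR,
  ∂PST = ST − PT + PS.
The resulting 10×5 matrix has rank 5, and its Smith normal form has invariant factors (1,1,1,1,1).

Computing H_k = (kernel of ∂_k) / (image of ∂_{k+1}):

  H_0: rank C_0 − rank ∂_1 = 5 − 4 = 1, and the invariant factors of ∂_1 are all 1, so H_0 ≅ Z.
  H_1: rank ker ∂_1 − rank ∂_2 = (10 − 4) − 5 = 1, and the invariant factors of ∂_2 are all 1, so H_1 ≅ Z.
  H_2: rank ker ∂_2 − rank ∂_3 = (5 − 5) − 0 = 0, and there is no ∂_3, so H_2 ≅ 0.

H_0 ≅ Z,  H_1 ≅ Z,  H_2 = 0.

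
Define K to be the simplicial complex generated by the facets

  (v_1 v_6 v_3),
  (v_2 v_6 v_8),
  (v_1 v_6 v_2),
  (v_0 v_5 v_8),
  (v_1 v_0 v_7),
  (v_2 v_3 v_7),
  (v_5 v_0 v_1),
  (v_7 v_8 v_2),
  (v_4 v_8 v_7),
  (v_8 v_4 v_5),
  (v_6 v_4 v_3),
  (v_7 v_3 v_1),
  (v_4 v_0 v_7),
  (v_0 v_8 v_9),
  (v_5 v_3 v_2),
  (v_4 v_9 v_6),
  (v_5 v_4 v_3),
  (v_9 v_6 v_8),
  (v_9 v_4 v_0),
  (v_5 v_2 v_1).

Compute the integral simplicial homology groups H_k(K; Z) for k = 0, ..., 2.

We work with the vertex ordering v_0 < v_1 < v_2 < v_3 < v_4 < v_5 < v_6 < v_7 < v_8 < v_9. The simplices of K, each written with vertices in increasing order, are:

  0-simplices (10): [v_0], [v_1], [v_2], [v_3], [v_4], [v_5], [v_6], [v_7], [v_8], [v_9]
  1-simplices (30): (30 of them)
  2-simplices (20): (20 of them)

giving chain groups C_0 ≅ Z^10, C_1 ≅ Z^30, C_2 ≅ Z^20.

The boundary map ∂_1: C_1 → C_0 is given by ∂[p,q] = [q] − [p]. For instance
  ∂[v_1,v_6] = [v_6] − [v_1].
This gives a 10×30 integer matrix of rank 9; reducing to Smith normal form yields diagonal entries (1,1,1,1,1,1,1,1,1).

The boundary map ∂_2: C_2 → C_1 sends each 2-simplex [p,q,r] to [q,r] − [p,r] + [p,q]. For instance
  ∂[v_0,v_4,v_7] = [v_4,v_7] − [v_0,v_7] + [v_0,v_4],
  ∂[v_2,v_7,v_8] = [v_7,v_8] − [v_2,v_8] + [v_2,v_7].
As a 30×20 matrix over Z this has rank 20, with invariant factors (1,1,1,1,1,1,1,1,1,1,1,1,1,1,1,1,1,1,1,2).

Computing H_k = (kernel of ∂_k) / (image of ∂_{k+1}):

  H_0: rank C_0 − rank ∂_1 = 10 − 9 = 1, and the invariant factors of ∂_1 are all 1, so H_0 ≅ Z.
  H_1: rank ker ∂_1 − rank ∂_2 = (30 − 9) − 20 = 1, and ∂_2 has invariant factor 2 > 1, so H_1 ≅ Z ⊕ Z/2.
  H_2: rank ker ∂_2 − rank ∂_3 = (20 − 20) − 0 = 0, and there is no ∂_3, so H_2 ≅ 0.

H_0 ≅ Z,  H_1 ≅ Z ⊕ Z/2,  H_2 = 0.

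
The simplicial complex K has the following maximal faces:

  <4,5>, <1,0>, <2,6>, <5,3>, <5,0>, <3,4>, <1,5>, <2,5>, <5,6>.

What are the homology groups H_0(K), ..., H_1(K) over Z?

Fix the vertex order 0 < 1 < 2 < 3 < 4 < 5 < 6 and write every simplex with vertices in increasing order. Then dim K = 1 and the simplices of K are:

  0-simplices (7): [0], [1], [2], [3], [4], [5], [6]
  1-simplices (9): [0,1], [0,5], [1,5], [2,5], [2,6], [3,4], [3,5], [4,5], [5,6]

giving chain groups C_0 ≅ Z^7, C_1 ≅ Z^9.

Boundary ∂_1: C_1 → C_0 sends each edge [p,q] (with p < q) to q − p.
The 7×9 boundary matrix has rank 6 and Smith normal form diag(1,1,1,1,1,1).

Now H_k = ker ∂_k / im ∂_{k+1}, so:

  H_0: rank C_0 − rank ∂_1 = 7 − 6 = 1, and the invariant factors of ∂_1 are all 1, so H_0 ≅ Z.
  H_1: rank ker ∂_1 − rank ∂_2 = (9 − 6) − 0 = 3, and there is no ∂_2, so H_1 ≅ Z^3.

As a check, the Euler characteristic is 7 − 9 = -2, which agrees with 1 − 3 = -2.
(K is a triangulation of a wedge of 3 circles.)

H_0 = Z,  H_1 = Z^3.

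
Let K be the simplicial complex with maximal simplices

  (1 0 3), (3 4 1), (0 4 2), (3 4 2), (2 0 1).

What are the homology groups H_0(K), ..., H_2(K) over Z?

H_0 ≅ Z,  H_1 ≅ Z,  H_2 = 0.

K has 5 vertices, 10 edges, 5 triangles.
rank ∂_0 = 0, rank ∂_1 = 4 ⇒ b_0 = 5 − 0 − 4 = 1; all invariant factors of ∂_1 are 1 so no torsion. So H_0 = Z.
rank ∂_1 = 4, rank ∂_2 = 5 ⇒ b_1 = 10 − 4 − 5 = 1; all invariant factors of ∂_2 are 1 so no torsion. So H_1 = Z.
rank ∂_2 = 5, rank ∂_3 = 0 ⇒ b_2 = 5 − 5 − 0 = 0. So H_2 = 0.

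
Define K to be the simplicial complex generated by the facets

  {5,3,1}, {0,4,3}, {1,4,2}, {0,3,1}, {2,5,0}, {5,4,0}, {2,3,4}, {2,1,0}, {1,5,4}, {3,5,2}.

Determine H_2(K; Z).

H_2 = 0.

Order the vertices as 0 < 1 < 2 < 3 < 4 < 5. Listing each simplex with vertices in this order, K has dimension 2 with simplices:

  0-simplices (6): [0], [1], [2], [3], [4], [5]
  1-simplices (15): [0,1], [0,2], [0,3], [0,4], [0,5], [1,2], [1,3], [1,4], [1,5], [2,3], [2,4], [2,5], [3,4], [3,5], [4,5]
  2-simplices (10): [0,1,2], [0,1,3], [0,2,5], [0,3,4], [0,4,5], [1,2,4], [1,3,5], [1,4,5], [2,3,4], [2,3,5]

Hence C_0 ≅ Z^6, C_1 ≅ Z^15, C_2 ≅ Z^10.

Boundary ∂_1: C_1 → C_0 sends each edge [p,q] (with p < q) to q − p. For instance
  ∂[1,4] = [4] − [1].
The 6×15 boundary matrix has rank 5 and Smith normal form diag(1,1,1,1,1).

∂_2: C_2 → C_1 acts by ∂[p,q,r] = [q,r] − [p,r] + [p,q]. For instance
  ∂[0,4,5] = [4,5] − [0,5] + [0,4],
  ∂[0,3,4] = [3,4] − [0,4] + [0,3].
The resulting 15×10 matrix has rank 10, and its Smith normal form has invariant factors (1,1,1,1,1,1,1,1,1,2).

Reading off H_k = ker ∂_k / im ∂_{k+1}:

  H_2: rank ker ∂_2 − rank ∂_3 = (10 − 10) − 0 = 0, and there is no ∂_3, so H_2 = 0.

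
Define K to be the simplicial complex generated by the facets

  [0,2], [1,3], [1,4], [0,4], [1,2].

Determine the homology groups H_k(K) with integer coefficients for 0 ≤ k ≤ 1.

H_0 = Z,  H_1 = Z.

K has 5 vertices, 5 edges.
rank ∂_0 = 0, rank ∂_1 = 4 ⇒ b_0 = 5 − 0 − 4 = 1; all invariant factors of ∂_1 are 1 so no torsion. So H_0 = Z.
rank ∂_1 = 4, rank ∂_2 = 0 ⇒ b_1 = 5 − 4 − 0 = 1. So H_1 = Z.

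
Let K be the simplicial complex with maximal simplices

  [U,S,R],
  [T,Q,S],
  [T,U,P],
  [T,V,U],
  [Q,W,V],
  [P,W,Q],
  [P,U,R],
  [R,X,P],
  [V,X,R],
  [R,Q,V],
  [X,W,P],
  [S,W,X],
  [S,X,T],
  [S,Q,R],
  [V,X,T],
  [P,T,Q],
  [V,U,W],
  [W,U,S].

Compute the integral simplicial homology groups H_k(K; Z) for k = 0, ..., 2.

H_0 = Z,  H_1 = Z^2,  H_2 = Z.

Take the total order P < Q < R < S < T < U < V < W < X on the vertex set. Then K (dimension 2) consists of the simplices:

  0-simplices (9): P, Q, R, S, T, U, V, W, X
  1-simplices (27): PQ, PR, PT, PU, PW, PX, QR, QS, QT, QV, QW, RS, RU, RV, RX, ST, SU, SW, SX, TU, TV, TX, UV, UW, VW, VX, WX
  2-simplices (18): PQT, PQW, PRU, PRX, PTU, PWX, QRS, QRV, QST, QVW, RSU, RVX, STX, SUW, SWX, TUV, TVX, UVW

giving chain groups C_0 ≅ Z^9, C_1 ≅ Z^27, C_2 ≅ Z^18.

The boundary map ∂_1: C_1 → C_0 maps an edge to its endpoints' difference, ∂[p,q] = q − p. For instance
  ∂ST = T − S.
The 9×27 boundary matrix has rank 8 and Smith normal form diag(1,1,1,1,1,1,1,1).

Boundary ∂_2: C_2 → C_1 maps a triangle to the signed sum of its edges. For instance
  ∂QRV = RV − QV + QR,
  ∂QRS = RS − QS + QR.
The 27×18 boundary matrix has rank 17 and Smith normal form diag(1,1,1,1,1,1,1,1,1,1,1,1,1,1,1,1,1).

From H_k ≅ ker(∂_k) / im(∂_{k+1}) we obtain:

  H_0: rank C_0 − rank ∂_1 = 9 − 8 = 1, and the invariant factors of ∂_1 are all 1, so H_0 ≅ Z.
  H_1: rank ker ∂_1 − rank ∂_2 = (27 − 8) − 17 = 2, and the invariant factors of ∂_2 are all 1, so H_1 ≅ Z^2.
  H_2: rank ker ∂_2 − rank ∂_3 = (18 − 17) − 0 = 1, and there is no ∂_3, so H_2 ≅ Z.

As a check, the Euler characteristic is 9 − 27 + 18 = 0, which agrees with 1 − 2 + 1 = 0.
(K is a triangulation of the torus T^2.)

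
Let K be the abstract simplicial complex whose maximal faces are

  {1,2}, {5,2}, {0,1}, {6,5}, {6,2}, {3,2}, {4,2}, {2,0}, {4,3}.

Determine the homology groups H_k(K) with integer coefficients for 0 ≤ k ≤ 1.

Order the vertices as 0 < 1 < 2 < 3 < 4 < 5 < 6. Listing each simplex with vertices in this order, K has dimension 1 with simplices:

  0-simplices (7): [0], [1], [2], [3], [4], [5], [6]
  1-simplices (9): [0,1], [0,2], [1,2], [2,3], [2,4], [2,5], [2,6], [3,4], [5,6]

giving chain groups C_0 ≅ Z^7, C_1 ≅ Z^9.

Boundary ∂_1: C_1 → C_0 sends each edge [p,q] (with p < q) to q − p.
The 7×9 boundary matrix has rank 6 and Smith normal form diag(1,1,1,1,1,1).

Computing H_k = (kernel of ∂_k) / (image of ∂_{k+1}):

  H_0: rank C_0 − rank ∂_1 = 7 − 6 = 1, and the invariant factors of ∂_1 are all 1, so H_0 ≅ Z.
  H_1: rank ker ∂_1 − rank ∂_2 = (9 − 6) − 0 = 3, and there is no ∂_2, so H_1 ≅ Z^3.

H_0 ≅ Z,  H_1 ≅ Z^3.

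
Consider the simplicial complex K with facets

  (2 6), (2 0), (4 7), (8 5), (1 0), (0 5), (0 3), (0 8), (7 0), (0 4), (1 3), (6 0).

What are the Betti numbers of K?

Take the total order 0 < 1 < 2 < 3 < 4 < 5 < 6 < 7 < 8 on the vertex set. Then K (dimension 1) consists of the simplices:

  0-simplices (9): [0], [1], [2], [3], [4], [5], [6], [7], [8]
  1-simplices (12): [0,1], [0,2], [0,3], [0,4], [0,5], [0,6], [0,7], [0,8], [1,3], [2,6], [4,7], [5,8]

Hence C_0 ≅ Z^9, C_1 ≅ Z^12.

∂_1: C_1 → C_0 maps an edge to its endpoints' difference, ∂[p,q] = q − p.
As a 9×12 matrix over Z this has rank 8, with invariant factors (1,1,1,1,1,1,1,1).

Reading off H_k = ker ∂_k / im ∂_{k+1}:

  H_0: rank C_0 − rank ∂_1 = 9 − 8 = 1, and the invariant factors of ∂_1 are all 1, so H_0 = Z.
  H_1: rank ker ∂_1 − rank ∂_2 = (12 − 8) − 0 = 4, and there is no ∂_2, so H_1 = Z^4.

As a check, the Euler characteristic is 9 − 12 = -3, which agrees with 1 − 4 = -3.
(K is a triangulation of a wedge of 4 circles.)

Hence the Betti numbers are b_0 = 1, b_1 = 4.

b_0 = 1, b_1 = 4.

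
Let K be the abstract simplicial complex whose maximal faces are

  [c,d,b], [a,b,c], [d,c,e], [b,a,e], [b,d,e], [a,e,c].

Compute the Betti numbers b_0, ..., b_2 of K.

Order the vertices as a < b < c < d < e. Listing each simplex with vertices in this order, K has dimension 2 with simplices:

  0-simplices (5): a, b, c, d, e
  1-simplices (9): ab, ac, ae, bc, bd, be, cd, ce, de
  2-simplices (6): abc, abe, ace, bcd, bde, cde

Hence C_0 ≅ Z^5, C_1 ≅ Z^9, C_2 ≅ Z^6.

Boundary ∂_1: C_1 → C_0 is given by ∂[p,q] = [q] − [p]. For instance
  ∂cd = d − c.
The resulting 5×9 matrix has rank 4, and its Smith normal form has invariant factors (1,1,1,1).

The boundary map ∂_2: C_2 → C_1 maps a triangle to the signed sum of its edges. For instance
  ∂abe = be − ae + ab,
  ∂bde = de − be + bd.
The 9×6 boundary matrix has rank 5 and Smith normal form diag(1,1,1,1,1).

Reading off H_k = ker ∂_k / im ∂_{k+1}:

  H_0: rank C_0 − rank ∂_1 = 5 − 4 = 1, and the invariant factors of ∂_1 are all 1, so H_0 = Z.
  H_1: rank ker ∂_1 − rank ∂_2 = (9 − 4) − 5 = 0, and the invariant factors of ∂_2 are all 1, so H_1 = 0.
  H_2: rank ker ∂_2 − rank ∂_3 = (6 − 5) − 0 = 1, and there is no ∂_3, so H_2 = Z.

Hence the Betti numbers are b_0 = 1, b_1 = 0, b_2 = 1.

b_0 = 1, b_1 = 0, b_2 = 1.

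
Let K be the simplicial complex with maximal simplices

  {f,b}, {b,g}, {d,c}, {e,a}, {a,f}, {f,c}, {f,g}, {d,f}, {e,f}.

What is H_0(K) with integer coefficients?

Take the total order a < b < c < d < e < f < g on the vertex set. Then K (dimension 1) consists of the simplices:

  0-simplices (7): a, b, c, d, e, f, g
  1-simplices (9): ae, af, bf, bg, cd, cf, df, ef, fg

so the chain groups are C_0 ≅ Z^7, C_1 ≅ Z^9.

Boundary ∂_1: C_1 → C_0 is given by ∂[p,q] = [q] − [p].
As a 7×9 matrix over Z this has rank 6, with invariant factors (1,1,1,1,1,1).

Now H_k = ker ∂_k / im ∂_{k+1}, so:

  H_0: rank C_0 − rank ∂_1 = 7 − 6 = 1, and the invariant factors of ∂_1 are all 1, so H_0 ≅ Z.

(K is a triangulation of a wedge of 3 circles.)

H_0 = Z.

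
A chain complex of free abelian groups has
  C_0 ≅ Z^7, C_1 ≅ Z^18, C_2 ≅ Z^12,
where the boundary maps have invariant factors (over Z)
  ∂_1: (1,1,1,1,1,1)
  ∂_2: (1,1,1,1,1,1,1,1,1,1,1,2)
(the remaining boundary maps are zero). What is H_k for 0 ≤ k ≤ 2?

H_0: b_0 = 7 − 0 − 6 = 1; torsion from ∂_1 factors > 1: none. So H_0 = Z.
H_1: b_1 = 18 − 6 − 12 = 0; torsion from ∂_2 factors > 1: [2]. So H_1 = Z/2Z.
H_2: b_2 = 12 − 12 − 0 = 0; torsion from ∂_3 factors > 1: none. So H_2 = 0.

H_0 = Z,  H_1 = Z/2Z,  H_2 = 0.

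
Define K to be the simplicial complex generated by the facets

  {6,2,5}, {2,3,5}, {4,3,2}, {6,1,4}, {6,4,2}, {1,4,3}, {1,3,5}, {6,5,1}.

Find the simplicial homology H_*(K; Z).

H_0 ≅ Z,  H_1 = 0,  H_2 ≅ Z.

Fix the vertex order 1 < 2 < 3 < 4 < 5 < 6 and write every simplex with vertices in increasing order. Then dim K = 2 and the simplices of K are:

  0-simplices (6): [1], [2], [3], [4], [5], [6]
  1-simplices (12): [1,3], [1,4], [1,5], [1,6], [2,3], [2,4], [2,5], [2,6], [3,4], [3,5], [4,6], [5,6]
  2-simplices (8): [1,3,4], [1,3,5], [1,4,6], [1,5,6], [2,3,4], [2,3,5], [2,4,6], [2,5,6]

so the chain groups are C_0 ≅ Z^6, C_1 ≅ Z^12, C_2 ≅ Z^8.

The boundary map ∂_1: C_1 → C_0 is given by ∂[p,q] = [q] − [p]. For instance
  ∂[1,5] = [5] − [1].
The resulting 6×12 matrix has rank 5, and its Smith normal form has invariant factors (1,1,1,1,1).

Boundary ∂_2: C_2 → C_1 maps a triangle to the signed sum of its edges. For instance
  ∂[2,3,5] = [3,5] − [2,5] + [2,3],
  ∂[1,4,6] = [4,6] − [1,6] + [1,4].
The 12×8 boundary matrix has rank 7 and Smith normal form diag(1,1,1,1,1,1,1).

Computing H_k = (kernel of ∂_k) / (image of ∂_{k+1}):

  H_0: rank C_0 − rank ∂_1 = 6 − 5 = 1, and the invariant factors of ∂_1 are all 1, so H_0 ≅ Z.
  H_1: rank ker ∂_1 − rank ∂_2 = (12 − 5) − 7 = 0, and the invariant factors of ∂_2 are all 1, so H_1 ≅ 0.
  H_2: rank ker ∂_2 − rank ∂_3 = (8 − 7) − 0 = 1, and there is no ∂_3, so H_2 ≅ Z.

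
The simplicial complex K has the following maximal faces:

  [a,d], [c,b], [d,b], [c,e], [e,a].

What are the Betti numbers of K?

b_0 = 1, b_1 = 1.

Take the total order a < b < c < d < e on the vertex set. Then K (dimension 1) consists of the simplices:

  0-simplices (5): a, b, c, d, e
  1-simplices (5): ad, ae, bc, bd, ce

Hence C_0 ≅ Z^5, C_1 ≅ Z^5.

∂_1: C_1 → C_0 is given by ∂[p,q] = [q] − [p]. For instance
  ∂ae = e − a.
This gives a 5×5 integer matrix of rank 4; reducing to Smith normal form yields diagonal entries (1,1,1,1).

From H_k ≅ ker(∂_k) / im(∂_{k+1}) we obtain:

  H_0: rank C_0 − rank ∂_1 = 5 − 4 = 1, and the invariant factors of ∂_1 are all 1, so H_0 = Z.
  H_1: rank ker ∂_1 − rank ∂_2 = (5 − 4) − 0 = 1, and there is no ∂_2, so H_1 = Z.

Hence the Betti numbers are b_0 = 1, b_1 = 1.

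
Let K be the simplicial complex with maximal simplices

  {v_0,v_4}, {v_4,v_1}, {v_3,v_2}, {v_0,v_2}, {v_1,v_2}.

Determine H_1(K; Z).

H_1 = Z.

Fix the vertex order v_0 < v_1 < v_2 < v_3 < v_4 and write every simplex with vertices in increasing order. Then dim K = 1 and the simplices of K are:

  0-simplices (5): [v_0], [v_1], [v_2], [v_3], [v_4]
  1-simplices (5): [v_0,v_2], [v_0,v_4], [v_1,v_2], [v_1,v_4], [v_2,v_3]

giving chain groups C_0 ≅ Z^5, C_1 ≅ Z^5.

∂_1: C_1 → C_0 is given by ∂[p,q] = [q] − [p]. For instance
  ∂[v_0,v_2] = [v_2] − [v_0].
The resulting 5×5 matrix has rank 4, and its Smith normal form has invariant factors (1,1,1,1).

Computing H_k = (kernel of ∂_k) / (image of ∂_{k+1}):

  H_1: rank ker ∂_1 − rank ∂_2 = (5 − 4) − 0 = 1, and there is no ∂_2, so H_1 ≅ Z.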